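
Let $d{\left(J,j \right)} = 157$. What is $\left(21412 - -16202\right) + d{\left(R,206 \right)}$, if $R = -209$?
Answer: $37771$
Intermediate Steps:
$\left(21412 - -16202\right) + d{\left(R,206 \right)} = \left(21412 - -16202\right) + 157 = \left(21412 + 16202\right) + 157 = 37614 + 157 = 37771$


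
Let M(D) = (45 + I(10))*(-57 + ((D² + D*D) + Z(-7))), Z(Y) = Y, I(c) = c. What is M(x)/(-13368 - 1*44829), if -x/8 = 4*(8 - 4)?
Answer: -1798720/58197 ≈ -30.907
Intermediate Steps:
x = -128 (x = -32*(8 - 4) = -32*4 = -8*16 = -128)
M(D) = -3520 + 110*D² (M(D) = (45 + 10)*(-57 + ((D² + D*D) - 7)) = 55*(-57 + ((D² + D²) - 7)) = 55*(-57 + (2*D² - 7)) = 55*(-57 + (-7 + 2*D²)) = 55*(-64 + 2*D²) = -3520 + 110*D²)
M(x)/(-13368 - 1*44829) = (-3520 + 110*(-128)²)/(-13368 - 1*44829) = (-3520 + 110*16384)/(-13368 - 44829) = (-3520 + 1802240)/(-58197) = 1798720*(-1/58197) = -1798720/58197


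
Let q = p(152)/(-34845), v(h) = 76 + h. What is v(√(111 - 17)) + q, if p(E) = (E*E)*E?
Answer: -863588/34845 + √94 ≈ -15.088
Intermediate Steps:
p(E) = E³ (p(E) = E²*E = E³)
q = -3511808/34845 (q = 152³/(-34845) = 3511808*(-1/34845) = -3511808/34845 ≈ -100.78)
v(√(111 - 17)) + q = (76 + √(111 - 17)) - 3511808/34845 = (76 + √94) - 3511808/34845 = -863588/34845 + √94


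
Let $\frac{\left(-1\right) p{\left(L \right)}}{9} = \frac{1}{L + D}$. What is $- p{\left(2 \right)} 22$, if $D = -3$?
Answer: $-198$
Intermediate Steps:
$p{\left(L \right)} = - \frac{9}{-3 + L}$ ($p{\left(L \right)} = - \frac{9}{L - 3} = - \frac{9}{-3 + L}$)
$- p{\left(2 \right)} 22 = - \frac{-9}{-3 + 2} \cdot 22 = - \frac{-9}{-1} \cdot 22 = - \left(-9\right) \left(-1\right) 22 = \left(-1\right) 9 \cdot 22 = \left(-9\right) 22 = -198$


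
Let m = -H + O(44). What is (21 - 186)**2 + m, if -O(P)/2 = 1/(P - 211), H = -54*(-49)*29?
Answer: -8268001/167 ≈ -49509.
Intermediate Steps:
H = 76734 (H = 2646*29 = 76734)
O(P) = -2/(-211 + P) (O(P) = -2/(P - 211) = -2/(-211 + P))
m = -12814576/167 (m = -1*76734 - 2/(-211 + 44) = -76734 - 2/(-167) = -76734 - 2*(-1/167) = -76734 + 2/167 = -12814576/167 ≈ -76734.)
(21 - 186)**2 + m = (21 - 186)**2 - 12814576/167 = (-165)**2 - 12814576/167 = 27225 - 12814576/167 = -8268001/167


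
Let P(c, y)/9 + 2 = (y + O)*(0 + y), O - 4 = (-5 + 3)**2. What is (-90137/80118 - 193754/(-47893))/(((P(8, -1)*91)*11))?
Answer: -11206251631/311115205695294 ≈ -3.6020e-5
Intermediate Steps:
O = 8 (O = 4 + (-5 + 3)**2 = 4 + (-2)**2 = 4 + 4 = 8)
P(c, y) = -18 + 9*y*(8 + y) (P(c, y) = -18 + 9*((y + 8)*(0 + y)) = -18 + 9*((8 + y)*y) = -18 + 9*(y*(8 + y)) = -18 + 9*y*(8 + y))
(-90137/80118 - 193754/(-47893))/(((P(8, -1)*91)*11)) = (-90137/80118 - 193754/(-47893))/((((-18 + 9*(-1)**2 + 72*(-1))*91)*11)) = (-90137*1/80118 - 193754*(-1/47893))/((((-18 + 9*1 - 72)*91)*11)) = (-90137/80118 + 193754/47893)/((((-18 + 9 - 72)*91)*11)) = 11206251631/(3837091374*((-81*91*11))) = 11206251631/(3837091374*((-7371*11))) = (11206251631/3837091374)/(-81081) = (11206251631/3837091374)*(-1/81081) = -11206251631/311115205695294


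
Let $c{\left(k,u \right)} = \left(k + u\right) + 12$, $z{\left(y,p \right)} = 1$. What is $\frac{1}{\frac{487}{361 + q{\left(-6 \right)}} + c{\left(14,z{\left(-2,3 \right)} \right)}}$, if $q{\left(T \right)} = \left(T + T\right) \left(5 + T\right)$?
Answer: $\frac{373}{10558} \approx 0.035329$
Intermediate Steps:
$q{\left(T \right)} = 2 T \left(5 + T\right)$
$c{\left(k,u \right)} = 12 + k + u$
$\frac{1}{\frac{487}{361 + q{\left(-6 \right)}} + c{\left(14,z{\left(-2,3 \right)} \right)}} = \frac{1}{\frac{487}{361 + 2 \left(-6\right) \left(5 - 6\right)} + \left(12 + 14 + 1\right)} = \frac{1}{\frac{487}{361 + 2 \left(-6\right) \left(-1\right)} + 27} = \frac{1}{\frac{487}{361 + 12} + 27} = \frac{1}{\frac{487}{373} + 27} = \frac{1}{\frac{10558}{373}} = \frac{373}{10558}$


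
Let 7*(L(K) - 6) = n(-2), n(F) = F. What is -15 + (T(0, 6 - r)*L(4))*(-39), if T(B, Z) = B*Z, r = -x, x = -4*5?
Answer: -15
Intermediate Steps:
L(K) = 40/7 (L(K) = 6 + (1/7)*(-2) = 6 - 2/7 = 40/7)
x = -20
r = 20 (r = -1*(-20) = 20)
-15 + (T(0, 6 - r)*L(4))*(-39) = -15 + ((0*(6 - 1*20))*(40/7))*(-39) = -15 + ((0*(6 - 20))*(40/7))*(-39) = -15 + ((0*(-14))*(40/7))*(-39) = -15 + (0*(40/7))*(-39) = -15 + 0*(-39) = -15 + 0 = -15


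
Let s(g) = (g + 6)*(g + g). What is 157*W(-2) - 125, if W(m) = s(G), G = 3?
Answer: 8353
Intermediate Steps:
s(g) = 2*g*(6 + g) (s(g) = (6 + g)*(2*g) = 2*g*(6 + g))
W(m) = 54 (W(m) = 2*3*(6 + 3) = 2*3*9 = 54)
157*W(-2) - 125 = 157*54 - 125 = 8478 - 125 = 8353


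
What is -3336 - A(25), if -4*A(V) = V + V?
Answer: -6647/2 ≈ -3323.5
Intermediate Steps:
A(V) = -V/2 (A(V) = -(V + V)/4 = -V/2)
-3336 - A(25) = -3336 - (-1)*25/2 = -3336 - 1*(-25/2) = -3336 + 25/2 = -6647/2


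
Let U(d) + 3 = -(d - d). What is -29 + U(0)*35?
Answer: -134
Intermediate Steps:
U(d) = -3 (U(d) = -3 - (d - d) = -3 - 1*0 = -3 + 0 = -3)
-29 + U(0)*35 = -29 - 3*35 = -29 - 105 = -134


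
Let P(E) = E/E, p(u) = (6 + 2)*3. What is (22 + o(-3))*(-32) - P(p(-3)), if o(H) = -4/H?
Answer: -2243/3 ≈ -747.67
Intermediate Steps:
p(u) = 24 (p(u) = 8*3 = 24)
P(E) = 1
(22 + o(-3))*(-32) - P(p(-3)) = (22 - 4/(-3))*(-32) - 1*1 = (22 - 4*(-⅓))*(-32) - 1 = (22 + 4/3)*(-32) - 1 = (70/3)*(-32) - 1 = -2240/3 - 1 = -2243/3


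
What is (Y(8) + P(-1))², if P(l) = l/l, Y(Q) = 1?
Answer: 4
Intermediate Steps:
P(l) = 1
(Y(8) + P(-1))² = (1 + 1)² = 2² = 4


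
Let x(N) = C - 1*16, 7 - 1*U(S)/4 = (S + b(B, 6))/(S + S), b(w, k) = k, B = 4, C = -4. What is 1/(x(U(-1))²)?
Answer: 1/400 ≈ 0.0025000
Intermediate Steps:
U(S) = 28 - 2*(6 + S)/S (U(S) = 28 - 4*(S + 6)/(S + S) = 28 - 4*(6 + S)/(2*S) = 28 - 4*(6 + S)*1/(2*S) = 28 - 2*(6 + S)/S)
x(N) = -20 (x(N) = -4 - 1*16 = -4 - 16 = -20)
1/(x(U(-1))²) = 1/((-20)²) = 1/400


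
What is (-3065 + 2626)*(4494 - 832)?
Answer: -1607618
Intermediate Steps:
(-3065 + 2626)*(4494 - 832) = -439*3662 = -1607618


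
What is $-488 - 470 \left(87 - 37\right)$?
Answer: $-23988$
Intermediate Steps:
$-488 - 470 \left(87 - 37\right) = -488 - 23500 = -23988$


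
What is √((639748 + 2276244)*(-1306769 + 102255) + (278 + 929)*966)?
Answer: I*√3512352021926 ≈ 1.8741e+6*I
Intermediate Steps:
√((639748 + 2276244)*(-1306769 + 102255) + (278 + 929)*966) = √(2915992*(-1204514) + 1207*966) = √(-3512353187888 + 1165962) = √(-3512352021926) = I*√3512352021926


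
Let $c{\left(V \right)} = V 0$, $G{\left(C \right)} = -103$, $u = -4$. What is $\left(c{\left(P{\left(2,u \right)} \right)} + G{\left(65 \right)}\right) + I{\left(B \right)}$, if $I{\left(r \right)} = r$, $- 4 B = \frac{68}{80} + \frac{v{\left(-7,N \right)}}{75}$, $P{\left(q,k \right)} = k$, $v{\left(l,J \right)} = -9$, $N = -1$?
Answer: $- \frac{41273}{400} \approx -103.18$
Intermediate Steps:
$c{\left(V \right)} = 0$
$B = - \frac{73}{400}$ ($B = - \frac{\frac{68}{80} - \frac{9}{75}}{4} = - \frac{68 \cdot \frac{1}{80} - \frac{3}{25}}{4} = - \frac{\frac{17}{20} - \frac{3}{25}}{4} = \left(- \frac{1}{4}\right) \frac{73}{100} = - \frac{73}{400} \approx -0.1825$)
$\left(c{\left(P{\left(2,u \right)} \right)} + G{\left(65 \right)}\right) + I{\left(B \right)} = \left(0 - 103\right) - \frac{73}{400} = -103 - \frac{73}{400} = - \frac{41273}{400}$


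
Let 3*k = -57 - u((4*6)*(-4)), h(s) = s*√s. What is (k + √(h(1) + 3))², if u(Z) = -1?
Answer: 2500/9 ≈ 277.78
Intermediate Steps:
h(s) = s^(3/2)
k = -56/3 (k = (-57 - 1*(-1))/3 = (-57 + 1)/3 = (⅓)*(-56) = -56/3 ≈ -18.667)
(k + √(h(1) + 3))² = (-56/3 + √(1^(3/2) + 3))² = (-56/3 + √(1 + 3))² = (-56/3 + √4)² = (-56/3 + 2)² = (-50/3)² = 2500/9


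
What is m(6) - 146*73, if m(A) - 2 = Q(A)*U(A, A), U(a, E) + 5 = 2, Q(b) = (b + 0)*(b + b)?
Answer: -10872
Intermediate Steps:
Q(b) = 2*b² (Q(b) = b*(2*b) = 2*b²)
U(a, E) = -3 (U(a, E) = -5 + 2 = -3)
m(A) = 2 - 6*A² (m(A) = 2 + (2*A²)*(-3) = 2 - 6*A²)
m(6) - 146*73 = (2 - 6*6²) - 146*73 = (2 - 6*36) - 10658 = (2 - 216) - 10658 = -214 - 10658 = -10872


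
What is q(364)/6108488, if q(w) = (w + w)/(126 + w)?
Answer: 13/53449270 ≈ 2.4322e-7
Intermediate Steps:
q(w) = 2*w/(126 + w) (q(w) = (2*w)/(126 + w) = 2*w/(126 + w))
q(364)/6108488 = (2*364/(126 + 364))/6108488 = (2*364/490)*(1/6108488) = (2*364*(1/490))*(1/6108488) = (52/35)*(1/6108488) = 13/53449270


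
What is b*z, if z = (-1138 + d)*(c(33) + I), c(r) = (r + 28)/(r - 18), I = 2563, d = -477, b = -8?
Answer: 99499504/3 ≈ 3.3166e+7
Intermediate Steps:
c(r) = (28 + r)/(-18 + r)
z = -12437438/3 (z = (-1138 - 477)*((28 + 33)/(-18 + 33) + 2563) = -1615*(61/15 + 2563) = -1615*38506/15 = -12437438/3 ≈ -4.1458e+6)
b*z = -8*(-12437438/3) = 99499504/3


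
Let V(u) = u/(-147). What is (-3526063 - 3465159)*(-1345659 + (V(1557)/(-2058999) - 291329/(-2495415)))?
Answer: 16112604163480868984667446/1712685663195 ≈ 9.4078e+12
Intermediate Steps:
V(u) = -u/147 (V(u) = u*(-1/147) = -u/147)
(-3526063 - 3465159)*(-1345659 + (V(1557)/(-2058999) - 291329/(-2495415))) = (-3526063 - 3465159)*(-1345659 + (-1/147*1557/(-2058999) - 291329/(-2495415))) = -6991222*(-1345659 + (-519/49*(-1/2058999) - 291329*(-1/2495415))) = -6991222*(-1345659 + (173/33630317 + 291329/2495415)) = -6991222*(-1345659 + 9797918328088/83921597496555) = -6991222*(-112929843167698376657/83921597496555) = 16112604163480868984667446/1712685663195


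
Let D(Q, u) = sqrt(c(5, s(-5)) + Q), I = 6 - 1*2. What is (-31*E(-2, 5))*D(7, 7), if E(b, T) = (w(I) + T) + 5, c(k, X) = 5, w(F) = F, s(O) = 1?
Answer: -868*sqrt(3) ≈ -1503.4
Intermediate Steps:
I = 4 (I = 6 - 2 = 4)
E(b, T) = 9 + T (E(b, T) = (4 + T) + 5 = 9 + T)
D(Q, u) = sqrt(5 + Q)
(-31*E(-2, 5))*D(7, 7) = (-31*(9 + 5))*sqrt(5 + 7) = (-31*14)*sqrt(12) = -868*sqrt(3)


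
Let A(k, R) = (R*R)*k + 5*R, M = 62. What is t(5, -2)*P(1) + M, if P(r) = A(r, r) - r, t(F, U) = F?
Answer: 87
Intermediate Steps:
A(k, R) = 5*R + k*R² (A(k, R) = R²*k + 5*R = k*R² + 5*R = 5*R + k*R²)
P(r) = -r + r*(5 + r²) (P(r) = r*(5 + r*r) - r = r*(5 + r²) - r = -r + r*(5 + r²))
t(5, -2)*P(1) + M = 5*(1*(4 + 1²)) + 62 = 5*(1*(4 + 1)) + 62 = 5*(1*5) + 62 = 5*5 + 62 = 25 + 62 = 87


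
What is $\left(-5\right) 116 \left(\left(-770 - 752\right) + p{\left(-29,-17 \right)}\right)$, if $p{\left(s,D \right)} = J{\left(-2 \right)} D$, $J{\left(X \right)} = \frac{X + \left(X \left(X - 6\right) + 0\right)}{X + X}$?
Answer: $848250$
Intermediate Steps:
$J{\left(X \right)} = \frac{X + X \left(-6 + X\right)}{2 X}$ ($J{\left(X \right)} = \frac{X + \left(X \left(X - 6\right) + 0\right)}{2 X} = \left(X + \left(X \left(-6 + X\right) + 0\right)\right) \frac{1}{2 X} = \left(X + X \left(-6 + X\right)\right) \frac{1}{2 X} = \frac{X + X \left(-6 + X\right)}{2 X}$)
$p{\left(s,D \right)} = - \frac{7 D}{2}$ ($p{\left(s,D \right)} = \left(- \frac{5}{2} + \frac{1}{2} \left(-2\right)\right) D = \left(- \frac{5}{2} - 1\right) D = - \frac{7 D}{2}$)
$\left(-5\right) 116 \left(\left(-770 - 752\right) + p{\left(-29,-17 \right)}\right) = \left(-5\right) 116 \left(\left(-770 - 752\right) - - \frac{119}{2}\right) = - 580 \left(\left(-770 - 752\right) + \frac{119}{2}\right) = - 580 \left(-1522 + \frac{119}{2}\right) = \left(-580\right) \left(- \frac{2925}{2}\right) = 848250$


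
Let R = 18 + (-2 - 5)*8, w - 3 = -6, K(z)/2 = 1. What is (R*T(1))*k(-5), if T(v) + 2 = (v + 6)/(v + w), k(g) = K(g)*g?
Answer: -2090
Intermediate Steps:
K(z) = 2 (K(z) = 2*1 = 2)
w = -3 (w = 3 - 6 = -3)
k(g) = 2*g
T(v) = -2 + (6 + v)/(-3 + v) (T(v) = -2 + (v + 6)/(v - 3) = -2 + (6 + v)/(-3 + v))
R = -38 (R = 18 - 7*8 = 18 - 56 = -38)
(R*T(1))*k(-5) = (-38*(12 - 1*1)/(-3 + 1))*(2*(-5)) = -38*(12 - 1)/(-2)*(-10) = -(-19)*11*(-10) = -38*(-11/2)*(-10) = 209*(-10) = -2090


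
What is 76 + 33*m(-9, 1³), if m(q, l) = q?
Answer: -221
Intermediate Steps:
76 + 33*m(-9, 1³) = 76 + 33*(-9) = 76 - 297 = -221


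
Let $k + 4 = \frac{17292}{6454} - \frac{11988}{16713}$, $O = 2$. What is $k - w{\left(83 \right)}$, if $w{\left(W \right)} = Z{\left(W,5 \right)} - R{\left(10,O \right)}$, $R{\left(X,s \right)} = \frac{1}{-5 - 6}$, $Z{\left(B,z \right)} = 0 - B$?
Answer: $\frac{1776951230}{21972643} \approx 80.871$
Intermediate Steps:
$Z{\left(B,z \right)} = - B$
$R{\left(X,s \right)} = - \frac{1}{11}$ ($R{\left(X,s \right)} = \frac{1}{-11} = - \frac{1}{11}$)
$k = - \frac{4070966}{1997513}$ ($k = -4 + \left(\frac{17292}{6454} - \frac{11988}{16713}\right) = -4 + \left(17292 \cdot \frac{1}{6454} - \frac{444}{619}\right) = -4 + \left(\frac{8646}{3227} - \frac{444}{619}\right) = -4 + \frac{3919086}{1997513} = - \frac{4070966}{1997513} \approx -2.038$)
$w{\left(W \right)} = \frac{1}{11} - W$ ($w{\left(W \right)} = - W - - \frac{1}{11} = - W + \frac{1}{11} = \frac{1}{11} - W$)
$k - w{\left(83 \right)} = - \frac{4070966}{1997513} - \left(\frac{1}{11} - 83\right) = - \frac{4070966}{1997513} - - \frac{912}{11} = - \frac{4070966}{1997513} + \frac{912}{11} = \frac{1776951230}{21972643}$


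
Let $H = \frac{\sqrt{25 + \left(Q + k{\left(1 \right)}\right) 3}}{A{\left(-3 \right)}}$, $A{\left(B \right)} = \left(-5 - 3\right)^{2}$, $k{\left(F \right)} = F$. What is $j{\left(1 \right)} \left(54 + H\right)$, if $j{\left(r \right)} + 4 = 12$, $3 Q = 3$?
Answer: $432 + \frac{\sqrt{31}}{8} \approx 432.7$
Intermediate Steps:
$Q = 1$ ($Q = \frac{1}{3} \cdot 3 = 1$)
$A{\left(B \right)} = 64$ ($A{\left(B \right)} = \left(-8\right)^{2} = 64$)
$j{\left(r \right)} = 8$ ($j{\left(r \right)} = -4 + 12 = 8$)
$H = \frac{\sqrt{31}}{64}$ ($H = \frac{\sqrt{25 + \left(1 + 1\right) 3}}{64} = \sqrt{25 + 2 \cdot 3} \cdot \frac{1}{64} = \sqrt{25 + 6} \cdot \frac{1}{64} = \sqrt{31} \cdot \frac{1}{64} = \frac{\sqrt{31}}{64} \approx 0.086996$)
$j{\left(1 \right)} \left(54 + H\right) = 8 \left(54 + \frac{\sqrt{31}}{64}\right) = 432 + \frac{\sqrt{31}}{8}$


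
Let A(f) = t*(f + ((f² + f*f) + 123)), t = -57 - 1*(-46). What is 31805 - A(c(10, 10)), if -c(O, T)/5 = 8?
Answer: 67918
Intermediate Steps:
c(O, T) = -40 (c(O, T) = -5*8 = -40)
t = -11 (t = -57 + 46 = -11)
A(f) = -1353 - 22*f² - 11*f (A(f) = -11*(f + ((f² + f*f) + 123)) = -11*(f + ((f² + f²) + 123)) = -11*(f + (2*f² + 123)) = -11*(f + (123 + 2*f²)) = -11*(123 + f + 2*f²) = -1353 - 22*f² - 11*f)
31805 - A(c(10, 10)) = 31805 - (-1353 - 22*(-40)² - 11*(-40)) = 31805 - (-1353 - 22*1600 + 440) = 31805 - (-1353 - 35200 + 440) = 31805 - 1*(-36113) = 31805 + 36113 = 67918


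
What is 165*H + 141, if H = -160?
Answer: -26259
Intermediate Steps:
165*H + 141 = 165*(-160) + 141 = -26400 + 141 = -26259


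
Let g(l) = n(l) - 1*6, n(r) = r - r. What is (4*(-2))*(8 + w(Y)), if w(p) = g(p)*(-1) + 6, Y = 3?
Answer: -160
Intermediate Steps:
n(r) = 0
g(l) = -6 (g(l) = 0 - 1*6 = 0 - 6 = -6)
w(p) = 12 (w(p) = -6*(-1) + 6 = 6 + 6 = 12)
(4*(-2))*(8 + w(Y)) = (4*(-2))*(8 + 12) = -8*20 = -160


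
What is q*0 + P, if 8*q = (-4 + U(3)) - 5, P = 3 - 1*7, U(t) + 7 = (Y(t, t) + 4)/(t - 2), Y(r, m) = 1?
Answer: -4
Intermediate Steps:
U(t) = -7 + 5/(-2 + t) (U(t) = -7 + (1 + 4)/(t - 2) = -7 + 5/(-2 + t))
P = -4 (P = 3 - 7 = -4)
q = -11/8 (q = ((-4 + (19 - 7*3)/(-2 + 3)) - 5)/8 = ((-4 + (19 - 21)/1) - 5)/8 = ((-4 + 1*(-2)) - 5)/8 = ((-4 - 2) - 5)/8 = (-6 - 5)/8 = (⅛)*(-11) = -11/8 ≈ -1.3750)
q*0 + P = -11/8*0 - 4 = 0 - 4 = -4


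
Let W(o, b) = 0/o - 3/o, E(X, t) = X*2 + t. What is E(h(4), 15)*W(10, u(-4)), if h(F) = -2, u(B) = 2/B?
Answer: -33/10 ≈ -3.3000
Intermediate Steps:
E(X, t) = t + 2*X (E(X, t) = 2*X + t = t + 2*X)
W(o, b) = -3/o (W(o, b) = 0 - 3/o = -3/o)
E(h(4), 15)*W(10, u(-4)) = (15 + 2*(-2))*(-3/10) = (15 - 4)*(-3*⅒) = 11*(-3/10) = -33/10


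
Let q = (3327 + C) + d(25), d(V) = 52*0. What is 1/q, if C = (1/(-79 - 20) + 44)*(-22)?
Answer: 9/21233 ≈ 0.00042387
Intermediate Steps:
d(V) = 0
C = -8710/9 (C = (1/(-99) + 44)*(-22) = (-1/99 + 44)*(-22) = (4355/99)*(-22) = -8710/9 ≈ -967.78)
q = 21233/9 (q = (3327 - 8710/9) + 0 = 21233/9 + 0 = 21233/9 ≈ 2359.2)
1/q = 1/(21233/9) = 9/21233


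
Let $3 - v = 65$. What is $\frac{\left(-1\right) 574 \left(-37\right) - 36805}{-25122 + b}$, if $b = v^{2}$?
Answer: $\frac{15567}{21278} \approx 0.7316$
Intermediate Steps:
$v = -62$ ($v = 3 - 65 = -62$)
$b = 3844$ ($b = \left(-62\right)^{2} = 3844$)
$\frac{\left(-1\right) 574 \left(-37\right) - 36805}{-25122 + b} = \frac{\left(-1\right) 574 \left(-37\right) - 36805}{-25122 + 3844} = \frac{\left(-574\right) \left(-37\right) - 36805}{-21278} = \left(21238 - 36805\right) \left(- \frac{1}{21278}\right) = \left(-15567\right) \left(- \frac{1}{21278}\right) = \frac{15567}{21278}$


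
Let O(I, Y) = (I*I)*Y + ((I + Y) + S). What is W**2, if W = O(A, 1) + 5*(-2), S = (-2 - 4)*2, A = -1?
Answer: 441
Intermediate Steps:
S = -12 (S = -6*2 = -12)
O(I, Y) = -12 + I + Y + Y*I**2 (O(I, Y) = (I*I)*Y + ((I + Y) - 12) = I**2*Y + (-12 + I + Y) = Y*I**2 + (-12 + I + Y) = -12 + I + Y + Y*I**2)
W = -21 (W = (-12 - 1 + 1 + 1*(-1)**2) + 5*(-2) = (-12 - 1 + 1 + 1*1) - 10 = (-12 - 1 + 1 + 1) - 10 = -11 - 10 = -21)
W**2 = (-21)**2 = 441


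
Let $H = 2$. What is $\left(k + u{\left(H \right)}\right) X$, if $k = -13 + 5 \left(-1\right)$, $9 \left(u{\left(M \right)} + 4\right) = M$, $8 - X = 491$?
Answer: $\frac{31556}{3} \approx 10519.0$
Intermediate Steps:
$X = -483$ ($X = 8 - 491 = -483$)
$u{\left(M \right)} = -4 + \frac{M}{9}$
$k = -18$ ($k = -13 - 5 = -18$)
$\left(k + u{\left(H \right)}\right) X = \left(-18 + \left(-4 + \frac{1}{9} \cdot 2\right)\right) \left(-483\right) = \left(-18 + \left(-4 + \frac{2}{9}\right)\right) \left(-483\right) = \left(-18 - \frac{34}{9}\right) \left(-483\right) = \left(- \frac{196}{9}\right) \left(-483\right) = \frac{31556}{3}$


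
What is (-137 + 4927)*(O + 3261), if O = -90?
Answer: 15189090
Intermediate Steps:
(-137 + 4927)*(O + 3261) = (-137 + 4927)*(-90 + 3261) = 4790*3171 = 15189090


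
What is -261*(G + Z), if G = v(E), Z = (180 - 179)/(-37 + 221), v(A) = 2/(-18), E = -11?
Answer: 5075/184 ≈ 27.582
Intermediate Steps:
v(A) = -1/9 (v(A) = 2*(-1/18) = -1/9)
Z = 1/184 ≈ 0.0054348
G = -1/9 ≈ -0.11111
-261*(G + Z) = -261*(-1/9 + 1/184) = -261*(-175/1656) = 5075/184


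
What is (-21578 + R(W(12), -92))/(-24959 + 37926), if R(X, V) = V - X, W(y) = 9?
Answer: -21679/12967 ≈ -1.6719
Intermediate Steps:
(-21578 + R(W(12), -92))/(-24959 + 37926) = (-21578 + (-92 - 1*9))/(-24959 + 37926) = (-21578 + (-92 - 9))/12967 = (-21578 - 101)*(1/12967) = -21679*1/12967 = -21679/12967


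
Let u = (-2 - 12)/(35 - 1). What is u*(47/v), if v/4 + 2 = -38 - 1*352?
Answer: 47/3808 ≈ 0.012342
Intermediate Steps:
v = -1568 (v = -8 + 4*(-38 - 1*352) = -8 + 4*(-38 - 352) = -8 + 4*(-390) = -8 - 1560 = -1568)
u = -7/17 (u = -14/34 = -14*1/34 = -7/17 ≈ -0.41176)
u*(47/v) = -329/(17*(-1568)) = -329*(-1)/(17*1568) = -7/17*(-47/1568) = 47/3808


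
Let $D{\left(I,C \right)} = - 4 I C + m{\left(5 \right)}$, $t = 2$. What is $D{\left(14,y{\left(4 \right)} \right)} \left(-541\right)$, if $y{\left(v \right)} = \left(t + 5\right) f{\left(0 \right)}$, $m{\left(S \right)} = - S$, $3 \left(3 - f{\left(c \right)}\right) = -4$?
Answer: $\frac{2765051}{3} \approx 9.2168 \cdot 10^{5}$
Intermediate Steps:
$f{\left(c \right)} = \frac{13}{3}$ ($f{\left(c \right)} = 3 - - \frac{4}{3} = 3 + \frac{4}{3} = \frac{13}{3}$)
$y{\left(v \right)} = \frac{91}{3}$ ($y{\left(v \right)} = \left(2 + 5\right) \frac{13}{3} = 7 \cdot \frac{13}{3} = \frac{91}{3}$)
$D{\left(I,C \right)} = -5 - 4 C I$ ($D{\left(I,C \right)} = - 4 I C - 5 = - 4 C I - 5 = -5 - 4 C I$)
$D{\left(14,y{\left(4 \right)} \right)} \left(-541\right) = \left(-5 - \frac{364}{3} \cdot 14\right) \left(-541\right) = \left(-5 - \frac{5096}{3}\right) \left(-541\right) = \left(- \frac{5111}{3}\right) \left(-541\right) = \frac{2765051}{3}$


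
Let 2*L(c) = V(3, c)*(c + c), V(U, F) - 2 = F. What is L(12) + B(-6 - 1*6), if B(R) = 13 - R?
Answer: 193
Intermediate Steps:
V(U, F) = 2 + F
L(c) = c*(2 + c) (L(c) = ((2 + c)*(c + c))/2 = ((2 + c)*(2*c))/2 = (2*c*(2 + c))/2 = c*(2 + c))
L(12) + B(-6 - 1*6) = 12*(2 + 12) + (13 - (-6 - 1*6)) = 12*14 + (13 - (-6 - 6)) = 168 + (13 - 1*(-12)) = 168 + (13 + 12) = 168 + 25 = 193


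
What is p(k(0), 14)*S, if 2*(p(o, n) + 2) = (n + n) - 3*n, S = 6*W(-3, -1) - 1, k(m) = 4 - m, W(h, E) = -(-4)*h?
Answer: 657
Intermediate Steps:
W(h, E) = 4*h
S = -73 (S = 6*(4*(-3)) - 1 = 6*(-12) - 1 = -72 - 1 = -73)
p(o, n) = -2 - n/2 (p(o, n) = -2 + ((n + n) - 3*n)/2 = -2 + (2*n - 3*n)/2 = -2 + (-n)/2 = -2 - n/2)
p(k(0), 14)*S = (-2 - ½*14)*(-73) = (-2 - 7)*(-73) = -9*(-73) = 657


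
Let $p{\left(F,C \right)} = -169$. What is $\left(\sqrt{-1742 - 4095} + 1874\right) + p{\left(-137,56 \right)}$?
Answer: $1705 + i \sqrt{5837} \approx 1705.0 + 76.4 i$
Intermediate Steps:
$\left(\sqrt{-1742 - 4095} + 1874\right) + p{\left(-137,56 \right)} = \left(\sqrt{-1742 - 4095} + 1874\right) - 169 = \left(\sqrt{-5837} + 1874\right) - 169 = \left(i \sqrt{5837} + 1874\right) - 169 = \left(1874 + i \sqrt{5837}\right) - 169 = 1705 + i \sqrt{5837}$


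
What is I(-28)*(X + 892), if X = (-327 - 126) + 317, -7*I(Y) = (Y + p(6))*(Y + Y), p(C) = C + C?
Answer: -96768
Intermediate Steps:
p(C) = 2*C
I(Y) = -2*Y*(12 + Y)/7 (I(Y) = -(Y + 2*6)*(Y + Y)/7 = -(Y + 12)*2*Y/7 = -(12 + Y)*2*Y/7 = -2*Y*(12 + Y)/7)
X = -136 (X = -453 + 317 = -136)
I(-28)*(X + 892) = (-2/7*(-28)*(12 - 28))*(-136 + 892) = -2/7*(-28)*(-16)*756 = -128*756 = -96768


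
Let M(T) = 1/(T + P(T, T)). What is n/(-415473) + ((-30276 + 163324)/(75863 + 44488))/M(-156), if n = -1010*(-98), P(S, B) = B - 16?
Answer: -2015894188988/5555843447 ≈ -362.84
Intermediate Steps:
P(S, B) = -16 + B
M(T) = 1/(-16 + 2*T) (M(T) = 1/(T + (-16 + T)) = 1/(-16 + 2*T))
n = 98980
n/(-415473) + ((-30276 + 163324)/(75863 + 44488))/M(-156) = 98980/(-415473) + ((-30276 + 163324)/(75863 + 44488))/((1/(2*(-8 - 156)))) = 98980*(-1/415473) + (133048/120351)/(((½)/(-164))) = -98980/415473 + (133048*(1/120351))/(((½)*(-1/164))) = -98980/415473 + 133048/(120351*(-1/328)) = -98980/415473 + (133048/120351)*(-328) = -98980/415473 - 43639744/120351 = -2015894188988/5555843447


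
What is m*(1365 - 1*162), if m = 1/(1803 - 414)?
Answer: 401/463 ≈ 0.86609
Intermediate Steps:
m = 1/1389 ≈ 0.00071994
m*(1365 - 1*162) = (1365 - 1*162)/1389 = (1365 - 162)/1389 = (1/1389)*1203 = 401/463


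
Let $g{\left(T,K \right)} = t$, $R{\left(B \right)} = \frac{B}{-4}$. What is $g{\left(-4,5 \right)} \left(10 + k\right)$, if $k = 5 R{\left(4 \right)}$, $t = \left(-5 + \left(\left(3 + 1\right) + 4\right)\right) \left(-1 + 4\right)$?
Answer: $45$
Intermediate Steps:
$t = 9$ ($t = \left(-5 + \left(4 + 4\right)\right) 3 = \left(-5 + 8\right) 3 = 3 \cdot 3 = 9$)
$R{\left(B \right)} = - \frac{B}{4}$ ($R{\left(B \right)} = B \left(- \frac{1}{4}\right) = - \frac{B}{4}$)
$g{\left(T,K \right)} = 9$
$k = -5$ ($k = 5 \left(\left(- \frac{1}{4}\right) 4\right) = 5 \left(-1\right) = -5$)
$g{\left(-4,5 \right)} \left(10 + k\right) = 9 \left(10 - 5\right) = 9 \cdot 5 = 45$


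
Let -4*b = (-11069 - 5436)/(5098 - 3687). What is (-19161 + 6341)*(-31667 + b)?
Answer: 572772097815/1411 ≈ 4.0593e+8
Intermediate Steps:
b = 16505/5644 (b = -(-11069 - 5436)/(4*(5098 - 3687)) = -(-16505)/(4*1411) = -¼*(-16505/1411) = 16505/5644 ≈ 2.9243)
(-19161 + 6341)*(-31667 + b) = (-19161 + 6341)*(-31667 + 16505/5644) = -12820*(-178712043/5644) = 572772097815/1411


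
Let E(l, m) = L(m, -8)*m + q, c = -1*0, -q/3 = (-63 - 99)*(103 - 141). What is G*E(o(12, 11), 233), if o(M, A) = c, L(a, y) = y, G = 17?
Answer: -345644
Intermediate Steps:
q = -18468 (q = -3*(-63 - 99)*(103 - 141) = -(-486)*(-38) = -3*6156 = -18468)
c = 0
o(M, A) = 0
E(l, m) = -18468 - 8*m (E(l, m) = -8*m - 18468 = -18468 - 8*m)
G*E(o(12, 11), 233) = 17*(-18468 - 8*233) = 17*(-18468 - 1864) = 17*(-20332) = -345644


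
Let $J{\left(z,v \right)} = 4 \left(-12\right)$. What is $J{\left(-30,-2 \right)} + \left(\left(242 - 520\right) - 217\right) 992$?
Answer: $-491088$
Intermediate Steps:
$J{\left(z,v \right)} = -48$
$J{\left(-30,-2 \right)} + \left(\left(242 - 520\right) - 217\right) 992 = -48 + \left(\left(242 - 520\right) - 217\right) 992 = -48 + \left(-278 - 217\right) 992 = -48 - 491040 = -491088$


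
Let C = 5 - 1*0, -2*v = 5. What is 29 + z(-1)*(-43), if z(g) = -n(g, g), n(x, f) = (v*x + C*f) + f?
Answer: -243/2 ≈ -121.50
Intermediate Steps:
v = -5/2 (v = -1/2*5 = -5/2 ≈ -2.5000)
C = 5 (C = 5 + 0 = 5)
n(x, f) = 6*f - 5*x/2 (n(x, f) = (-5*x/2 + 5*f) + f = (5*f - 5*x/2) + f = 6*f - 5*x/2)
z(g) = -7*g/2 (z(g) = -(6*g - 5*g/2) = -7*g/2)
29 + z(-1)*(-43) = 29 - 7/2*(-1)*(-43) = 29 + (7/2)*(-43) = 29 - 301/2 = -243/2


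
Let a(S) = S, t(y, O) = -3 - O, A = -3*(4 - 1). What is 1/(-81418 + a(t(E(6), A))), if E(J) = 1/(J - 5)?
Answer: -1/81412 ≈ -1.2283e-5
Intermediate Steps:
E(J) = 1/(-5 + J)
A = -9 (A = -3*3 = -9)
1/(-81418 + a(t(E(6), A))) = 1/(-81418 + (-3 - 1*(-9))) = 1/(-81418 + (-3 + 9)) = 1/(-81418 + 6) = 1/(-81412) = -1/81412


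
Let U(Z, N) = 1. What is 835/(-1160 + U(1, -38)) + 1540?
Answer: 1784025/1159 ≈ 1539.3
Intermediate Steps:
835/(-1160 + U(1, -38)) + 1540 = 835/(-1160 + 1) + 1540 = 835/(-1159) + 1540 = 835*(-1/1159) + 1540 = -835/1159 + 1540 = 1784025/1159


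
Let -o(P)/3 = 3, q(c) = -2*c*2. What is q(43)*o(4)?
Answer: 1548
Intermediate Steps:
q(c) = -4*c
o(P) = -9 (o(P) = -3*3 = -9)
q(43)*o(4) = -4*43*(-9) = -172*(-9) = 1548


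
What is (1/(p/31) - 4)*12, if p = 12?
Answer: -17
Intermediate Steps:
(1/(p/31) - 4)*12 = (1/(12/31) - 4)*12 = (31/12 - 4)*12 = -17/12*12 = -17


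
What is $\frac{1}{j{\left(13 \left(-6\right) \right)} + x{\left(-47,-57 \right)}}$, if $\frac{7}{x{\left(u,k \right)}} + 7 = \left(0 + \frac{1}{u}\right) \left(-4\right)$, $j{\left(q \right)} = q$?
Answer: $- \frac{325}{25679} \approx -0.012656$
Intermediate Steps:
$x{\left(u,k \right)} = \frac{7}{-7 - \frac{4}{u}}$ ($x{\left(u,k \right)} = \frac{7}{-7 + \left(0 + \frac{1}{u}\right) \left(-4\right)} = \frac{7}{-7 + \frac{1}{u} \left(-4\right)} = \frac{7}{-7 - \frac{4}{u}}$)
$\frac{1}{j{\left(13 \left(-6\right) \right)} + x{\left(-47,-57 \right)}} = \frac{1}{13 \left(-6\right) - - \frac{329}{4 + 7 \left(-47\right)}} = \frac{1}{-78 - - \frac{329}{4 - 329}} = \frac{1}{-78 - - \frac{329}{-325}} = \frac{1}{-78 - \left(-329\right) \left(- \frac{1}{325}\right)} = \frac{1}{-78 - \frac{329}{325}} = \frac{1}{- \frac{25679}{325}} = - \frac{325}{25679}$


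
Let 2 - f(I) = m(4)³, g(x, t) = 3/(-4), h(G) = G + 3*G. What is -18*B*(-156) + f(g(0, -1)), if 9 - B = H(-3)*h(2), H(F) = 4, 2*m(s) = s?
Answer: -64590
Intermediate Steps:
h(G) = 4*G
m(s) = s/2
g(x, t) = -¾ (g(x, t) = 3*(-¼) = -¾)
f(I) = -6 (f(I) = 2 - ((½)*4)³ = 2 - 1*2³ = 2 - 1*8 = 2 - 8 = -6)
B = -23 (B = 9 - 4*4*2 = 9 - 4*8 = 9 - 1*32 = 9 - 32 = -23)
-18*B*(-156) + f(g(0, -1)) = -18*(-23)*(-156) - 6 = 414*(-156) - 6 = -64584 - 6 = -64590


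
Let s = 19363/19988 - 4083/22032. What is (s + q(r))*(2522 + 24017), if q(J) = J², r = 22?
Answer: 472143832745957/36697968 ≈ 1.2866e+7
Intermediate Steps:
s = 28749551/36697968 (s = 19363*(1/19988) - 4083*1/22032 = 19363/19988 - 1361/7344 = 28749551/36697968 ≈ 0.78341)
(s + q(r))*(2522 + 24017) = (28749551/36697968 + 22²)*(2522 + 24017) = (28749551/36697968 + 484)*26539 = (17790566063/36697968)*26539 = 472143832745957/36697968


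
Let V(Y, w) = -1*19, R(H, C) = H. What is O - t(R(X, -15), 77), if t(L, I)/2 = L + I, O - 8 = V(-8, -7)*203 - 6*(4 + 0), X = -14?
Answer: -3999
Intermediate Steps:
V(Y, w) = -19
O = -3873 (O = 8 + (-19*203 - 6*(4 + 0)) = 8 + (-3857 - 6*4) = 8 + (-3857 - 24) = 8 - 3881 = -3873)
t(L, I) = 2*I + 2*L (t(L, I) = 2*(L + I) = 2*(I + L) = 2*I + 2*L)
O - t(R(X, -15), 77) = -3873 - (2*77 + 2*(-14)) = -3873 - (154 - 28) = -3873 - 1*126 = -3873 - 126 = -3999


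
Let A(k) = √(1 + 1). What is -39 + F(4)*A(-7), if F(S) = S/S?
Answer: -39 + √2 ≈ -37.586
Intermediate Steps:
F(S) = 1
A(k) = √2
-39 + F(4)*A(-7) = -39 + 1*√2 = -39 + √2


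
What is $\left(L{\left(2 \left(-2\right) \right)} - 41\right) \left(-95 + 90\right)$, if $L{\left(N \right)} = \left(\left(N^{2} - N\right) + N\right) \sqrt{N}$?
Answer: $205 - 160 i \approx 205.0 - 160.0 i$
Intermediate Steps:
$L{\left(N \right)} = N^{\frac{5}{2}}$ ($L{\left(N \right)} = N^{2} \sqrt{N} = N^{\frac{5}{2}}$)
$\left(L{\left(2 \left(-2\right) \right)} - 41\right) \left(-95 + 90\right) = \left(\left(2 \left(-2\right)\right)^{\frac{5}{2}} - 41\right) \left(-95 + 90\right) = \left(\left(-4\right)^{\frac{5}{2}} - 41\right) \left(-5\right) = \left(32 i - 41\right) \left(-5\right) = \left(-41 + 32 i\right) \left(-5\right) = 205 - 160 i$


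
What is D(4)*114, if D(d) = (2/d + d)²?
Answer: 4617/2 ≈ 2308.5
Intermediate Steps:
D(d) = (d + 2/d)²
D(4)*114 = ((2 + 4²)²/4²)*114 = ((2 + 16)²/16)*114 = ((1/16)*18²)*114 = ((1/16)*324)*114 = (81/4)*114 = 4617/2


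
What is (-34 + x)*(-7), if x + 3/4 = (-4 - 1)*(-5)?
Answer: 273/4 ≈ 68.250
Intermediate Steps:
x = 97/4 (x = -3/4 + (-4 - 1)*(-5) = -3/4 - 5*(-5) = -3/4 + 25 = 97/4 ≈ 24.250)
(-34 + x)*(-7) = (-34 + 97/4)*(-7) = -39/4*(-7) = 273/4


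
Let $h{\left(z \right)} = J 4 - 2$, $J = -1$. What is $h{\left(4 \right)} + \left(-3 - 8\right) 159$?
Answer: $-1755$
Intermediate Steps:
$h{\left(z \right)} = -6$ ($h{\left(z \right)} = \left(-1\right) 4 - 2 = -4 - 2 = -6$)
$h{\left(4 \right)} + \left(-3 - 8\right) 159 = -6 + \left(-3 - 8\right) 159 = -6 - 1749 = -1755$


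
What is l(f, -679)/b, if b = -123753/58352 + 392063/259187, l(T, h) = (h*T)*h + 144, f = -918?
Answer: 914435342229439008/1313929805 ≈ 6.9595e+8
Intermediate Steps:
l(T, h) = 144 + T*h**2 (l(T, h) = (T*h)*h + 144 = T*h**2 + 144 = 144 + T*h**2)
b = -1313929805/2160582832 (b = -123753*1/58352 + 392063*(1/259187) = -17679/8336 + 392063/259187 = -1313929805/2160582832 ≈ -0.60814)
l(f, -679)/b = (144 - 918*(-679)**2)/(-1313929805/2160582832) = (144 - 918*461041)*(-2160582832/1313929805) = (144 - 423235638)*(-2160582832/1313929805) = -423235494*(-2160582832/1313929805) = 914435342229439008/1313929805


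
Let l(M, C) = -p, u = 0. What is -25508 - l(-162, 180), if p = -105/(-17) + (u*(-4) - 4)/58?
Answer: -12572433/493 ≈ -25502.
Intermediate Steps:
p = 3011/493 (p = -105/(-17) + (0*(-4) - 4)/58 = -105*(-1/17) + (0 - 4)*(1/58) = 105/17 - 4*1/58 = 105/17 - 2/29 = 3011/493 ≈ 6.1075)
l(M, C) = -3011/493 (l(M, C) = -1*3011/493 = -3011/493)
-25508 - l(-162, 180) = -25508 - 1*(-3011/493) = -25508 + 3011/493 = -12572433/493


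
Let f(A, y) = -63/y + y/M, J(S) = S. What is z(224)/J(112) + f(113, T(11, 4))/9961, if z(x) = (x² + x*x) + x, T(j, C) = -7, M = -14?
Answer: 17889975/19922 ≈ 898.00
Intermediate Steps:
f(A, y) = -63/y - y/14 (f(A, y) = -63/y + y/(-14) = -63/y + y*(-1/14) = -63/y - y/14)
z(x) = x + 2*x² (z(x) = (x² + x²) + x = 2*x² + x = x + 2*x²)
z(224)/J(112) + f(113, T(11, 4))/9961 = (224*(1 + 2*224))/112 + (-63/(-7) - 1/14*(-7))/9961 = (224*(1 + 448))*(1/112) + (-63*(-⅐) + ½)*(1/9961) = (224*449)*(1/112) + (9 + ½)*(1/9961) = 100576*(1/112) + (19/2)*(1/9961) = 898 + 19/19922 = 17889975/19922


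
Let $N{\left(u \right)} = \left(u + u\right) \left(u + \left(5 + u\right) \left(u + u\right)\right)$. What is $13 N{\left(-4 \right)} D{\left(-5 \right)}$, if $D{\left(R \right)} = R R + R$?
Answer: $24960$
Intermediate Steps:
$D{\left(R \right)} = R + R^{2}$ ($D{\left(R \right)} = R^{2} + R = R + R^{2}$)
$N{\left(u \right)} = 2 u \left(u + 2 u \left(5 + u\right)\right)$ ($N{\left(u \right)} = 2 u \left(u + \left(5 + u\right) 2 u\right) = 2 u \left(u + 2 u \left(5 + u\right)\right)$)
$13 N{\left(-4 \right)} D{\left(-5 \right)} = 13 \left(-4\right)^{2} \left(22 + 4 \left(-4\right)\right) \left(- 5 \left(1 - 5\right)\right) = 13 \cdot 16 \left(22 - 16\right) \left(\left(-5\right) \left(-4\right)\right) = 13 \cdot 16 \cdot 6 \cdot 20 = 13 \cdot 96 \cdot 20 = 1248 \cdot 20 = 24960$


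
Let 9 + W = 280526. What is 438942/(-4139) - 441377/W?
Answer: -124957552417/1161059863 ≈ -107.62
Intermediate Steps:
W = 280517 (W = -9 + 280526 = 280517)
438942/(-4139) - 441377/W = 438942/(-4139) - 441377/280517 = 438942*(-1/4139) - 441377*1/280517 = -438942/4139 - 441377/280517 = -124957552417/1161059863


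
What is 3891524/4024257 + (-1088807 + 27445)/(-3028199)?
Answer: 16055502543310/12186251023143 ≈ 1.3175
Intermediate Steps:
3891524/4024257 + (-1088807 + 27445)/(-3028199) = 3891524*(1/4024257) - 1061362*(-1/3028199) = 3891524/4024257 + 1061362/3028199 = 16055502543310/12186251023143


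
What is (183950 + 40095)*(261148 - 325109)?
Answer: -14330142245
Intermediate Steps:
(183950 + 40095)*(261148 - 325109) = 224045*(-63961) = -14330142245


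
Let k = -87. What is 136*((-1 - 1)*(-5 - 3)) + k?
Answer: 2089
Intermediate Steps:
136*((-1 - 1)*(-5 - 3)) + k = 136*((-1 - 1)*(-5 - 3)) - 87 = 136*(-2*(-8)) - 87 = 136*16 - 87 = 2176 - 87 = 2089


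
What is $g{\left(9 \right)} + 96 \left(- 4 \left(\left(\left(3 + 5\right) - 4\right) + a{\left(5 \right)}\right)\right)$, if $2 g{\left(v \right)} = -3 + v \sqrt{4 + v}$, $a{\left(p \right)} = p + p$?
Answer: $- \frac{10755}{2} + \frac{9 \sqrt{13}}{2} \approx -5361.3$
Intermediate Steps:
$a{\left(p \right)} = 2 p$
$g{\left(v \right)} = - \frac{3}{2} + \frac{v \sqrt{4 + v}}{2}$ ($g{\left(v \right)} = \frac{-3 + v \sqrt{4 + v}}{2} = - \frac{3}{2} + \frac{v \sqrt{4 + v}}{2}$)
$g{\left(9 \right)} + 96 \left(- 4 \left(\left(\left(3 + 5\right) - 4\right) + a{\left(5 \right)}\right)\right) = \left(- \frac{3}{2} + \frac{1}{2} \cdot 9 \sqrt{4 + 9}\right) + 96 \left(- 4 \left(\left(\left(3 + 5\right) - 4\right) + 2 \cdot 5\right)\right) = \left(- \frac{3}{2} + \frac{1}{2} \cdot 9 \sqrt{13}\right) + 96 \left(- 4 \left(\left(8 - 4\right) + 10\right)\right) = \left(- \frac{3}{2} + \frac{9 \sqrt{13}}{2}\right) + 96 \left(- 4 \left(4 + 10\right)\right) = \left(- \frac{3}{2} + \frac{9 \sqrt{13}}{2}\right) + 96 \left(\left(-4\right) 14\right) = \left(- \frac{3}{2} + \frac{9 \sqrt{13}}{2}\right) + 96 \left(-56\right) = \left(- \frac{3}{2} + \frac{9 \sqrt{13}}{2}\right) - 5376 = - \frac{10755}{2} + \frac{9 \sqrt{13}}{2}$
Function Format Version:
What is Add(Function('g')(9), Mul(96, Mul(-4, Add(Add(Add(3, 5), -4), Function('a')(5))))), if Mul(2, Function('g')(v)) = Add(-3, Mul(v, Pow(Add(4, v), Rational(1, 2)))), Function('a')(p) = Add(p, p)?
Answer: Add(Rational(-10755, 2), Mul(Rational(9, 2), Pow(13, Rational(1, 2)))) ≈ -5361.3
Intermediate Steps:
Function('a')(p) = Mul(2, p)
Function('g')(v) = Add(Rational(-3, 2), Mul(Rational(1, 2), v, Pow(Add(4, v), Rational(1, 2)))) (Function('g')(v) = Mul(Rational(1, 2), Add(-3, Mul(v, Pow(Add(4, v), Rational(1, 2))))) = Add(Rational(-3, 2), Mul(Rational(1, 2), v, Pow(Add(4, v), Rational(1, 2)))))
Add(Function('g')(9), Mul(96, Mul(-4, Add(Add(Add(3, 5), -4), Function('a')(5))))) = Add(Add(Rational(-3, 2), Mul(Rational(1, 2), 9, Pow(Add(4, 9), Rational(1, 2)))), Mul(96, Mul(-4, Add(Add(Add(3, 5), -4), Mul(2, 5))))) = Add(Add(Rational(-3, 2), Mul(Rational(1, 2), 9, Pow(13, Rational(1, 2)))), Mul(96, Mul(-4, Add(Add(8, -4), 10)))) = Add(Add(Rational(-3, 2), Mul(Rational(9, 2), Pow(13, Rational(1, 2)))), Mul(96, Mul(-4, Add(4, 10)))) = Add(Add(Rational(-3, 2), Mul(Rational(9, 2), Pow(13, Rational(1, 2)))), Mul(96, Mul(-4, 14))) = Add(Add(Rational(-3, 2), Mul(Rational(9, 2), Pow(13, Rational(1, 2)))), Mul(96, -56)) = Add(Add(Rational(-3, 2), Mul(Rational(9, 2), Pow(13, Rational(1, 2)))), -5376) = Add(Rational(-10755, 2), Mul(Rational(9, 2), Pow(13, Rational(1, 2))))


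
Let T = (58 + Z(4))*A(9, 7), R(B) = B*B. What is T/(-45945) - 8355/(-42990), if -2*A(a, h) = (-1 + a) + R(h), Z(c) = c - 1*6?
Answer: 10055167/43892790 ≈ 0.22908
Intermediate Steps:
Z(c) = -6 + c (Z(c) = c - 6 = -6 + c)
R(B) = B**2
A(a, h) = 1/2 - a/2 - h**2/2 (A(a, h) = -((-1 + a) + h**2)/2 = -(-1 + a + h**2)/2 = 1/2 - a/2 - h**2/2)
T = -1596 (T = (58 + (-6 + 4))*(1/2 - 1/2*9 - 1/2*7**2) = (58 - 2)*(1/2 - 9/2 - 1/2*49) = 56*(1/2 - 9/2 - 49/2) = 56*(-57/2) = -1596)
T/(-45945) - 8355/(-42990) = -1596/(-45945) - 8355/(-42990) = -1596*(-1/45945) - 8355*(-1/42990) = 532/15315 + 557/2866 = 10055167/43892790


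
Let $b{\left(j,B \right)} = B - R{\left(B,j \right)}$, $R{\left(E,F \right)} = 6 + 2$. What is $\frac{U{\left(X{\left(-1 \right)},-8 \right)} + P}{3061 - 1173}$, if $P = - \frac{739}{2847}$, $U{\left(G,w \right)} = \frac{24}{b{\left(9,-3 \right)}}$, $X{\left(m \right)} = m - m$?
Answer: $- \frac{76457}{59126496} \approx -0.0012931$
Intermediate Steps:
$X{\left(m \right)} = 0$
$R{\left(E,F \right)} = 8$
$b{\left(j,B \right)} = -8 + B$ ($b{\left(j,B \right)} = B - 8 = -8 + B$)
$U{\left(G,w \right)} = - \frac{24}{11}$ ($U{\left(G,w \right)} = \frac{24}{-8 - 3} = \frac{24}{-11} = 24 \left(- \frac{1}{11}\right) = - \frac{24}{11}$)
$P = - \frac{739}{2847}$ ($P = \left(-739\right) \frac{1}{2847} = - \frac{739}{2847} \approx -0.25957$)
$\frac{U{\left(X{\left(-1 \right)},-8 \right)} + P}{3061 - 1173} = \frac{- \frac{24}{11} - \frac{739}{2847}}{3061 - 1173} = - \frac{76457}{31317 \cdot 1888} = \left(- \frac{76457}{31317}\right) \frac{1}{1888} = - \frac{76457}{59126496}$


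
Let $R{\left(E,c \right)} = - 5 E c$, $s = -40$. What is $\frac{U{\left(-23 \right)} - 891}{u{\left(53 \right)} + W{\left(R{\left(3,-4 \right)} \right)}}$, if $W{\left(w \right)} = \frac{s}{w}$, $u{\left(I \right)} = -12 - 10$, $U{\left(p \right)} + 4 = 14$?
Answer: $\frac{2643}{68} \approx 38.868$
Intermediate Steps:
$U{\left(p \right)} = 10$ ($U{\left(p \right)} = -4 + 14 = 10$)
$u{\left(I \right)} = -22$
$R{\left(E,c \right)} = - 5 E c$
$W{\left(w \right)} = - \frac{40}{w}$
$\frac{U{\left(-23 \right)} - 891}{u{\left(53 \right)} + W{\left(R{\left(3,-4 \right)} \right)}} = \frac{10 - 891}{-22 - \frac{40}{\left(-5\right) 3 \left(-4\right)}} = - \frac{881}{-22 - \frac{40}{60}} = - \frac{881}{-22 - \frac{2}{3}} = - \frac{881}{- \frac{68}{3}} = \left(-881\right) \left(- \frac{3}{68}\right) = \frac{2643}{68}$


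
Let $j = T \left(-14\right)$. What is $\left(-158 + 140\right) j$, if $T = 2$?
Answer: $504$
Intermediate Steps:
$j = -28$ ($j = 2 \left(-14\right) = -28$)
$\left(-158 + 140\right) j = \left(-158 + 140\right) \left(-28\right) = \left(-18\right) \left(-28\right) = 504$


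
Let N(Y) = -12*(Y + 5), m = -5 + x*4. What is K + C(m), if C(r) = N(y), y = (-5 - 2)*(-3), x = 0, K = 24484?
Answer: 24172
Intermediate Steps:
y = 21 (y = -7*(-3) = 21)
m = -5 (m = -5 + 0*4 = -5 + 0 = -5)
N(Y) = -60 - 12*Y (N(Y) = -12*(5 + Y) = -60 - 12*Y)
C(r) = -312 (C(r) = -60 - 12*21 = -60 - 252 = -312)
K + C(m) = 24484 - 312 = 24172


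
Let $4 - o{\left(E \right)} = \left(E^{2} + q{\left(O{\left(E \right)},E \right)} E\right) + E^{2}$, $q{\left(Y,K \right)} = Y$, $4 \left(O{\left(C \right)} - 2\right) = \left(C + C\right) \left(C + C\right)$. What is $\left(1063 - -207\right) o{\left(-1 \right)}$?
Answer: $6350$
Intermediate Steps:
$O{\left(C \right)} = 2 + C^{2}$ ($O{\left(C \right)} = 2 + \frac{\left(C + C\right) \left(C + C\right)}{4} = 2 + \frac{2 C 2 C}{4} = 2 + \frac{4 C^{2}}{4} = 2 + C^{2}$)
$o{\left(E \right)} = 4 - 2 E^{2} - E \left(2 + E^{2}\right)$ ($o{\left(E \right)} = 4 - \left(\left(E^{2} + \left(2 + E^{2}\right) E\right) + E^{2}\right) = 4 - \left(\left(E^{2} + E \left(2 + E^{2}\right)\right) + E^{2}\right) = 4 - \left(2 E^{2} + E \left(2 + E^{2}\right)\right) = 4 - 2 E^{2} - E \left(2 + E^{2}\right)$)
$\left(1063 - -207\right) o{\left(-1 \right)} = \left(1063 - -207\right) \left(4 - 2 \left(-1\right)^{2} - - (2 + \left(-1\right)^{2})\right) = \left(1063 + 207\right) \left(4 - 2 - - (2 + 1)\right) = 1270 \left(4 - 2 - \left(-1\right) 3\right) = 1270 \left(4 - 2 + 3\right) = 1270 \cdot 5 = 6350$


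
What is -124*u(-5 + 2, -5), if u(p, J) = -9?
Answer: 1116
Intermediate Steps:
-124*u(-5 + 2, -5) = -124*(-9) = 1116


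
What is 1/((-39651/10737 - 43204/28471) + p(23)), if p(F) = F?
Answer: 101897709/1812718984 ≈ 0.056213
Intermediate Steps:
1/((-39651/10737 - 43204/28471) + p(23)) = 1/((-39651/10737 - 43204/28471) + 23) = 1/((-39651*1/10737 - 43204*1/28471) + 23) = 1/((-13217/3579 - 43204/28471) + 23) = 1/(-530928323/101897709 + 23) = 1/(1812718984/101897709) = 101897709/1812718984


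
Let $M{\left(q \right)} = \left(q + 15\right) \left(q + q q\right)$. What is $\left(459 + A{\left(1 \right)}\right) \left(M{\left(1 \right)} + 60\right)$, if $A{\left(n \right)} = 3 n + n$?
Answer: $42596$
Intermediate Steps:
$M{\left(q \right)} = \left(15 + q\right) \left(q + q^{2}\right)$
$A{\left(n \right)} = 4 n$
$\left(459 + A{\left(1 \right)}\right) \left(M{\left(1 \right)} + 60\right) = \left(459 + 4 \cdot 1\right) \left(1 \left(15 + 1^{2} + 16 \cdot 1\right) + 60\right) = \left(459 + 4\right) \left(1 \left(15 + 1 + 16\right) + 60\right) = 463 \left(1 \cdot 32 + 60\right) = 463 \left(32 + 60\right) = 463 \cdot 92 = 42596$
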